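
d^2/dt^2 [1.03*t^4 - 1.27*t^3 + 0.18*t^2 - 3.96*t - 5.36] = 12.36*t^2 - 7.62*t + 0.36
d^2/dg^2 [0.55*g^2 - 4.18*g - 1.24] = 1.10000000000000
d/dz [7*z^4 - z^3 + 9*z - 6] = 28*z^3 - 3*z^2 + 9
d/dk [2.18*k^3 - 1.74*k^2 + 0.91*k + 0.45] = 6.54*k^2 - 3.48*k + 0.91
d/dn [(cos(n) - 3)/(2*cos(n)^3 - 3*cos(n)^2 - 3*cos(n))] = (4*cos(n)^3 - 21*cos(n)^2 + 18*cos(n) + 9)*sin(n)/((3*cos(n) - cos(2*n) + 2)^2*cos(n)^2)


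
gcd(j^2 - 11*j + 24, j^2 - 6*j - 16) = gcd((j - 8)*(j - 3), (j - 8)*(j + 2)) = j - 8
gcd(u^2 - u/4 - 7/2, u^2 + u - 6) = u - 2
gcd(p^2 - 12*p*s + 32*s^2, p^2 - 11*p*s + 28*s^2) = p - 4*s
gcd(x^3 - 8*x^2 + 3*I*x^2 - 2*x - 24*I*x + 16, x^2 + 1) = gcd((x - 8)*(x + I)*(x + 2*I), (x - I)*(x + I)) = x + I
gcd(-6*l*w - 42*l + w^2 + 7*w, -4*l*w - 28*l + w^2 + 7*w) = w + 7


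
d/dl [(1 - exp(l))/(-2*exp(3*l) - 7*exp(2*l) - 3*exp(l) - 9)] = (-4*exp(3*l) - exp(2*l) + 14*exp(l) + 12)*exp(l)/(4*exp(6*l) + 28*exp(5*l) + 61*exp(4*l) + 78*exp(3*l) + 135*exp(2*l) + 54*exp(l) + 81)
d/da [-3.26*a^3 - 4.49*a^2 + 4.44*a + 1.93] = -9.78*a^2 - 8.98*a + 4.44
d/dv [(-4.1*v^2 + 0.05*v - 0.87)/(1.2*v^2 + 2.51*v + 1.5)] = (-10.351*v^2 - 10.212*v + 2.2587)/(1.44*v^4 + 6.024*v^3 + 9.9001*v^2 + 7.53*v + 2.25)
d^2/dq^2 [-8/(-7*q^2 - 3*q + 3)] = 16*(-49*q^2 - 21*q + (14*q + 3)^2 + 21)/(7*q^2 + 3*q - 3)^3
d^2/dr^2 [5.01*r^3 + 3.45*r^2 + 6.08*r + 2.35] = 30.06*r + 6.9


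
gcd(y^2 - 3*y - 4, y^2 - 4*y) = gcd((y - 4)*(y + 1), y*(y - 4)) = y - 4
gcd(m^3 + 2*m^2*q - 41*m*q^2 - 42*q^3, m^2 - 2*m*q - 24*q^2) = -m + 6*q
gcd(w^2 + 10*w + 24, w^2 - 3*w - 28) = w + 4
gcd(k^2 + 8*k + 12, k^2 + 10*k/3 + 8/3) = k + 2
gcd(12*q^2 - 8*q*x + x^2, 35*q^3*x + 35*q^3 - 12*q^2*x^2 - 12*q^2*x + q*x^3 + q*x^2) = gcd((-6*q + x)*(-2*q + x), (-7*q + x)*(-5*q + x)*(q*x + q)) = 1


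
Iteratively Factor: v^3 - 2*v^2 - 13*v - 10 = (v + 1)*(v^2 - 3*v - 10) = (v + 1)*(v + 2)*(v - 5)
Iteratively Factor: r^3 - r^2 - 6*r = (r)*(r^2 - r - 6) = r*(r + 2)*(r - 3)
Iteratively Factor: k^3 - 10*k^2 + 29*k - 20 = (k - 4)*(k^2 - 6*k + 5) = (k - 4)*(k - 1)*(k - 5)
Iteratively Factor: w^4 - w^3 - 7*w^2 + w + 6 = (w - 1)*(w^3 - 7*w - 6) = (w - 1)*(w + 2)*(w^2 - 2*w - 3) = (w - 3)*(w - 1)*(w + 2)*(w + 1)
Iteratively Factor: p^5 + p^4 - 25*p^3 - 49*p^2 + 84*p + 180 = (p - 2)*(p^4 + 3*p^3 - 19*p^2 - 87*p - 90) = (p - 2)*(p + 3)*(p^3 - 19*p - 30) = (p - 5)*(p - 2)*(p + 3)*(p^2 + 5*p + 6) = (p - 5)*(p - 2)*(p + 3)^2*(p + 2)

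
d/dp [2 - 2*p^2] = -4*p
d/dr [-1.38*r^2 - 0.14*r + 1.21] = -2.76*r - 0.14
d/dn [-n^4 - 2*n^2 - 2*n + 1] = -4*n^3 - 4*n - 2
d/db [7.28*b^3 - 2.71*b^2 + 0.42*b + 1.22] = 21.84*b^2 - 5.42*b + 0.42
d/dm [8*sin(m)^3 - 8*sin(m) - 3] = 8*(3*sin(m)^2 - 1)*cos(m)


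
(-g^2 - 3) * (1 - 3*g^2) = 3*g^4 + 8*g^2 - 3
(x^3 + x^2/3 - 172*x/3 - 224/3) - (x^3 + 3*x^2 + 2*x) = -8*x^2/3 - 178*x/3 - 224/3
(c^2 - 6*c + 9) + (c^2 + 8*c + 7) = 2*c^2 + 2*c + 16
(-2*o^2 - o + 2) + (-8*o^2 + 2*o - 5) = -10*o^2 + o - 3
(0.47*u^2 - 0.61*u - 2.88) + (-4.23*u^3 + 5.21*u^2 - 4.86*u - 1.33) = -4.23*u^3 + 5.68*u^2 - 5.47*u - 4.21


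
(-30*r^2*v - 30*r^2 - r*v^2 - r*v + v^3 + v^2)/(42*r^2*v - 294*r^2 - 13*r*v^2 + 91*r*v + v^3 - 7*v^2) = (-5*r*v - 5*r - v^2 - v)/(7*r*v - 49*r - v^2 + 7*v)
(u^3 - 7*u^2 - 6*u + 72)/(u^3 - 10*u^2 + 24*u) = (u + 3)/u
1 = 1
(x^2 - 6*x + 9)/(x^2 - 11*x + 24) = (x - 3)/(x - 8)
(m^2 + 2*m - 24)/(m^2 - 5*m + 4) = (m + 6)/(m - 1)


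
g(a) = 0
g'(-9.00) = 0.00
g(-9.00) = 0.00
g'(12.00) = 0.00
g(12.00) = 0.00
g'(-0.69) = 0.00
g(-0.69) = 0.00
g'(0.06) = 0.00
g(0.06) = 0.00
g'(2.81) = 0.00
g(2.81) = 0.00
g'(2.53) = 0.00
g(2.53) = 0.00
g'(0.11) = 0.00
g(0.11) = 0.00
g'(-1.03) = 0.00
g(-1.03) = 0.00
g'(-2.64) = 0.00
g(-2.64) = 0.00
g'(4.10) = 0.00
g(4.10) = 0.00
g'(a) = 0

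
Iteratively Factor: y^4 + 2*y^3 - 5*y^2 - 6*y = (y - 2)*(y^3 + 4*y^2 + 3*y) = y*(y - 2)*(y^2 + 4*y + 3) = y*(y - 2)*(y + 3)*(y + 1)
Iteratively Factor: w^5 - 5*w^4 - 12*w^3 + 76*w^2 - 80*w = (w - 2)*(w^4 - 3*w^3 - 18*w^2 + 40*w) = (w - 2)*(w + 4)*(w^3 - 7*w^2 + 10*w) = (w - 5)*(w - 2)*(w + 4)*(w^2 - 2*w) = (w - 5)*(w - 2)^2*(w + 4)*(w)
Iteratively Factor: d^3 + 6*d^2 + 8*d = (d + 2)*(d^2 + 4*d) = d*(d + 2)*(d + 4)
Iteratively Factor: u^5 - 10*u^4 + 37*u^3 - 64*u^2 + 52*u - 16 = (u - 2)*(u^4 - 8*u^3 + 21*u^2 - 22*u + 8) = (u - 2)*(u - 1)*(u^3 - 7*u^2 + 14*u - 8) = (u - 2)^2*(u - 1)*(u^2 - 5*u + 4) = (u - 4)*(u - 2)^2*(u - 1)*(u - 1)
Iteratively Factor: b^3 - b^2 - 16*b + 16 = (b - 1)*(b^2 - 16) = (b - 4)*(b - 1)*(b + 4)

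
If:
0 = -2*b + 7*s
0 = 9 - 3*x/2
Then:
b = 7*s/2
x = 6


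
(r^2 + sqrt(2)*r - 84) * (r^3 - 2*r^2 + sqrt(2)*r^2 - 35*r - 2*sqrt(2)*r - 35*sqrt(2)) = r^5 - 2*r^4 + 2*sqrt(2)*r^4 - 117*r^3 - 4*sqrt(2)*r^3 - 154*sqrt(2)*r^2 + 164*r^2 + 168*sqrt(2)*r + 2870*r + 2940*sqrt(2)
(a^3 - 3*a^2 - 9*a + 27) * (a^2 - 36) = a^5 - 3*a^4 - 45*a^3 + 135*a^2 + 324*a - 972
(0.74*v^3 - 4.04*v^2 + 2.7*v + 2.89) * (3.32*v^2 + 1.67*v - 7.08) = 2.4568*v^5 - 12.177*v^4 - 3.022*v^3 + 42.707*v^2 - 14.2897*v - 20.4612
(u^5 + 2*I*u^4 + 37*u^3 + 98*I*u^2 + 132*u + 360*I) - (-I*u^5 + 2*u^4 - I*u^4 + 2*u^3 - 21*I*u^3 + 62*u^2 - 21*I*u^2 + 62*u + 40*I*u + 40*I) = u^5 + I*u^5 - 2*u^4 + 3*I*u^4 + 35*u^3 + 21*I*u^3 - 62*u^2 + 119*I*u^2 + 70*u - 40*I*u + 320*I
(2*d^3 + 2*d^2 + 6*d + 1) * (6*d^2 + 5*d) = 12*d^5 + 22*d^4 + 46*d^3 + 36*d^2 + 5*d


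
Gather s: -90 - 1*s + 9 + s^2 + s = s^2 - 81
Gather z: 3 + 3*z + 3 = 3*z + 6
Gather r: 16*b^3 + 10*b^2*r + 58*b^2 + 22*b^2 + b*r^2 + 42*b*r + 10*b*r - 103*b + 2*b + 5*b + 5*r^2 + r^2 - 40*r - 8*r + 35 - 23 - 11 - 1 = 16*b^3 + 80*b^2 - 96*b + r^2*(b + 6) + r*(10*b^2 + 52*b - 48)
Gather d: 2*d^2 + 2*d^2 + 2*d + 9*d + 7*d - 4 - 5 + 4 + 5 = 4*d^2 + 18*d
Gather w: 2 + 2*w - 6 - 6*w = -4*w - 4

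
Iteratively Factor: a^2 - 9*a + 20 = (a - 5)*(a - 4)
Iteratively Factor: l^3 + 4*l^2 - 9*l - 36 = (l + 3)*(l^2 + l - 12) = (l - 3)*(l + 3)*(l + 4)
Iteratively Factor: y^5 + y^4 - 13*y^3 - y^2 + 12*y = (y)*(y^4 + y^3 - 13*y^2 - y + 12) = y*(y - 1)*(y^3 + 2*y^2 - 11*y - 12) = y*(y - 1)*(y + 1)*(y^2 + y - 12) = y*(y - 3)*(y - 1)*(y + 1)*(y + 4)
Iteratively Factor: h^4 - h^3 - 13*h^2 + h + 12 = (h + 3)*(h^3 - 4*h^2 - h + 4) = (h + 1)*(h + 3)*(h^2 - 5*h + 4) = (h - 4)*(h + 1)*(h + 3)*(h - 1)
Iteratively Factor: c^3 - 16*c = (c + 4)*(c^2 - 4*c) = (c - 4)*(c + 4)*(c)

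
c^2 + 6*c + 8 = (c + 2)*(c + 4)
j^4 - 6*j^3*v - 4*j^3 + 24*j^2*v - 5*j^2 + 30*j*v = j*(j - 5)*(j + 1)*(j - 6*v)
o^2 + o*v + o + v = (o + 1)*(o + v)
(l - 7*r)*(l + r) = l^2 - 6*l*r - 7*r^2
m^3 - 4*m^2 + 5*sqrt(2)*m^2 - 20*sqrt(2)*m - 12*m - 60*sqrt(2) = (m - 6)*(m + 2)*(m + 5*sqrt(2))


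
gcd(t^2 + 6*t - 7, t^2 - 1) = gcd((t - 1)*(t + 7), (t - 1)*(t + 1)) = t - 1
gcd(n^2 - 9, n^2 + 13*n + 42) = 1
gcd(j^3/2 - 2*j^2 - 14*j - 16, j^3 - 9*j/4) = 1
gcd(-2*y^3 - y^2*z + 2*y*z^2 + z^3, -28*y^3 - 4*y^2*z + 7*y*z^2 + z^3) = 2*y + z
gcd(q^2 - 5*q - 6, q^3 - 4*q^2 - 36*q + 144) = q - 6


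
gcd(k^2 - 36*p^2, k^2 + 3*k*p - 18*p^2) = k + 6*p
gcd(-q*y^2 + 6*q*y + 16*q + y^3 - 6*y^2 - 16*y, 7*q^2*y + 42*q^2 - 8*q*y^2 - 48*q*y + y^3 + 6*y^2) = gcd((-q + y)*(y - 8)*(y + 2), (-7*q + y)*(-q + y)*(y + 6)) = -q + y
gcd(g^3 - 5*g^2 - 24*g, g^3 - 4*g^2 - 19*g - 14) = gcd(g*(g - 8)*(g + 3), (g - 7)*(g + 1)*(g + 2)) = 1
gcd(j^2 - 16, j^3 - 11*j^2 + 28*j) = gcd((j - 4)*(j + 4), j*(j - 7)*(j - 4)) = j - 4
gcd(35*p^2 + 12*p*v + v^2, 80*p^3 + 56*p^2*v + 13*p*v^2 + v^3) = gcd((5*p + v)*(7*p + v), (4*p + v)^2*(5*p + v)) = 5*p + v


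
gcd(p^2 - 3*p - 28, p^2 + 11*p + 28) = p + 4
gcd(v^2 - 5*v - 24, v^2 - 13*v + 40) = v - 8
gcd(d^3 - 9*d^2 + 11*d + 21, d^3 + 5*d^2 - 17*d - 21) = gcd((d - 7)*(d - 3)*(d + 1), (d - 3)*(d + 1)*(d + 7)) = d^2 - 2*d - 3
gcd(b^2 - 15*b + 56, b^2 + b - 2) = 1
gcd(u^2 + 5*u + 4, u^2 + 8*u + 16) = u + 4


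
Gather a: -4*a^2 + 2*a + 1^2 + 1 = -4*a^2 + 2*a + 2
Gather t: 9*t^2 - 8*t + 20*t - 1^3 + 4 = 9*t^2 + 12*t + 3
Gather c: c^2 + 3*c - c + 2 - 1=c^2 + 2*c + 1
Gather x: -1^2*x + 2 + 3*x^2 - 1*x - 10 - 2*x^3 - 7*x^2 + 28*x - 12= -2*x^3 - 4*x^2 + 26*x - 20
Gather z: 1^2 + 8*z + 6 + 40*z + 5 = 48*z + 12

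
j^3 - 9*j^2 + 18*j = j*(j - 6)*(j - 3)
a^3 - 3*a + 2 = (a - 1)^2*(a + 2)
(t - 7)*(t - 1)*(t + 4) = t^3 - 4*t^2 - 25*t + 28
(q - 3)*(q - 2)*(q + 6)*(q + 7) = q^4 + 8*q^3 - 17*q^2 - 132*q + 252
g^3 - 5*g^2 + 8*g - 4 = (g - 2)^2*(g - 1)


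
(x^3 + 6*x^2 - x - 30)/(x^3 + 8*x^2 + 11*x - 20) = (x^2 + x - 6)/(x^2 + 3*x - 4)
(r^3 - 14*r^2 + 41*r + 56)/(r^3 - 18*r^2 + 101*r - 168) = (r + 1)/(r - 3)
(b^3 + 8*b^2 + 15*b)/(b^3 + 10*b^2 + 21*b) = (b + 5)/(b + 7)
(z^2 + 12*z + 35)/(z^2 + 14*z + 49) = (z + 5)/(z + 7)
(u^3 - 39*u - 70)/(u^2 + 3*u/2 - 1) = 2*(u^2 - 2*u - 35)/(2*u - 1)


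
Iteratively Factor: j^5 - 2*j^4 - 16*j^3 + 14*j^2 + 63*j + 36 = (j - 4)*(j^4 + 2*j^3 - 8*j^2 - 18*j - 9) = (j - 4)*(j - 3)*(j^3 + 5*j^2 + 7*j + 3) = (j - 4)*(j - 3)*(j + 3)*(j^2 + 2*j + 1) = (j - 4)*(j - 3)*(j + 1)*(j + 3)*(j + 1)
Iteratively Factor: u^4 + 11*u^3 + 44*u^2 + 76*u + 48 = (u + 2)*(u^3 + 9*u^2 + 26*u + 24) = (u + 2)*(u + 3)*(u^2 + 6*u + 8) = (u + 2)*(u + 3)*(u + 4)*(u + 2)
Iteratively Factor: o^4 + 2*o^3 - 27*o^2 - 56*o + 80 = (o - 1)*(o^3 + 3*o^2 - 24*o - 80) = (o - 1)*(o + 4)*(o^2 - o - 20) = (o - 1)*(o + 4)^2*(o - 5)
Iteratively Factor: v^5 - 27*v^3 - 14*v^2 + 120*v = (v)*(v^4 - 27*v^2 - 14*v + 120) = v*(v - 2)*(v^3 + 2*v^2 - 23*v - 60) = v*(v - 2)*(v + 3)*(v^2 - v - 20) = v*(v - 5)*(v - 2)*(v + 3)*(v + 4)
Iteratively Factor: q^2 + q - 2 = (q - 1)*(q + 2)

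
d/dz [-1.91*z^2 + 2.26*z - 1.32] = 2.26 - 3.82*z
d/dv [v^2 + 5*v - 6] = 2*v + 5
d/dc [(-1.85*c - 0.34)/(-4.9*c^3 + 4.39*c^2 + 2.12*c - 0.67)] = (-18.13*c^3 + 3.1235*c^2 + 2.9852*c + 1.9603)/(24.01*c^6 - 43.022*c^5 - 1.50390000000001*c^4 + 25.1796*c^3 - 1.3882*c^2 - 2.8408*c + 0.4489)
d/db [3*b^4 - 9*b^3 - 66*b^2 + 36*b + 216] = 12*b^3 - 27*b^2 - 132*b + 36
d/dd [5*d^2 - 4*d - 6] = 10*d - 4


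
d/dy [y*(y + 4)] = 2*y + 4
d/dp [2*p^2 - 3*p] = 4*p - 3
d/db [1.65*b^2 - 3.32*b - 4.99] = 3.3*b - 3.32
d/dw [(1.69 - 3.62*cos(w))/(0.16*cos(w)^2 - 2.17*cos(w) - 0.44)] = (-0.5792*cos(w)^2 + 0.5408*cos(w) - 5.2601)*sin(w)/(0.0256*cos(w)^4 - 0.6944*cos(w)^3 + 4.5681*cos(w)^2 + 1.9096*cos(w) + 0.1936)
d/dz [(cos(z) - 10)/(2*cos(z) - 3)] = -17*sin(z)/(2*cos(z) - 3)^2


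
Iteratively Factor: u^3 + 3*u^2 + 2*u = (u)*(u^2 + 3*u + 2) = u*(u + 2)*(u + 1)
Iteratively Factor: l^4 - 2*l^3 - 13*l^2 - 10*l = (l - 5)*(l^3 + 3*l^2 + 2*l) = (l - 5)*(l + 2)*(l^2 + l) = (l - 5)*(l + 1)*(l + 2)*(l)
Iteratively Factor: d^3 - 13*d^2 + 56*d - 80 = (d - 4)*(d^2 - 9*d + 20) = (d - 5)*(d - 4)*(d - 4)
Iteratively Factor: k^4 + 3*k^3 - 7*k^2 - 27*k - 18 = (k + 1)*(k^3 + 2*k^2 - 9*k - 18) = (k + 1)*(k + 2)*(k^2 - 9) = (k - 3)*(k + 1)*(k + 2)*(k + 3)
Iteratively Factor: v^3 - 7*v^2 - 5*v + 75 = (v - 5)*(v^2 - 2*v - 15) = (v - 5)^2*(v + 3)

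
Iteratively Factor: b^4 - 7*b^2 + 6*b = (b - 2)*(b^3 + 2*b^2 - 3*b) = (b - 2)*(b + 3)*(b^2 - b) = b*(b - 2)*(b + 3)*(b - 1)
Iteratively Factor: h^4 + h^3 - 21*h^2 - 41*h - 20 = (h + 1)*(h^3 - 21*h - 20) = (h - 5)*(h + 1)*(h^2 + 5*h + 4) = (h - 5)*(h + 1)*(h + 4)*(h + 1)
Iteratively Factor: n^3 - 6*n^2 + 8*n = (n - 2)*(n^2 - 4*n) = n*(n - 2)*(n - 4)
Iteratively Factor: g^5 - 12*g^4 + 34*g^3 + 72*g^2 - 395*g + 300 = (g - 1)*(g^4 - 11*g^3 + 23*g^2 + 95*g - 300) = (g - 4)*(g - 1)*(g^3 - 7*g^2 - 5*g + 75) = (g - 5)*(g - 4)*(g - 1)*(g^2 - 2*g - 15) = (g - 5)^2*(g - 4)*(g - 1)*(g + 3)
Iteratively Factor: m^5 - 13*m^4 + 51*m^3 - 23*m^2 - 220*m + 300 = (m - 3)*(m^4 - 10*m^3 + 21*m^2 + 40*m - 100) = (m - 3)*(m - 2)*(m^3 - 8*m^2 + 5*m + 50) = (m - 3)*(m - 2)*(m + 2)*(m^2 - 10*m + 25) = (m - 5)*(m - 3)*(m - 2)*(m + 2)*(m - 5)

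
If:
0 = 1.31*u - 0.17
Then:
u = 0.13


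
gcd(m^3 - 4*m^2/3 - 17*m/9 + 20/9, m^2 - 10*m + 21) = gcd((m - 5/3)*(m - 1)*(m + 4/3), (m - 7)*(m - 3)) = 1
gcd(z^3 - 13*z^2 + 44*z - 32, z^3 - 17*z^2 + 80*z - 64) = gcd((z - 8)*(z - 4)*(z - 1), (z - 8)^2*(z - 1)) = z^2 - 9*z + 8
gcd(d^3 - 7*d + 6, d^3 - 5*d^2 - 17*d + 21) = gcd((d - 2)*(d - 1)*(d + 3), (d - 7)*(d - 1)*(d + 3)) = d^2 + 2*d - 3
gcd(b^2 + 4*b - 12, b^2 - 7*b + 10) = b - 2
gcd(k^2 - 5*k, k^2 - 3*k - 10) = k - 5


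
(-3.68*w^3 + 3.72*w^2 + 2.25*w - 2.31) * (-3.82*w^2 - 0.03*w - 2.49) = 14.0576*w^5 - 14.1*w^4 + 0.456600000000003*w^3 - 0.506100000000004*w^2 - 5.5332*w + 5.7519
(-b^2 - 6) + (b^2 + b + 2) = b - 4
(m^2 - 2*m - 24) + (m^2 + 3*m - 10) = 2*m^2 + m - 34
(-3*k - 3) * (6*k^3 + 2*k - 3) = -18*k^4 - 18*k^3 - 6*k^2 + 3*k + 9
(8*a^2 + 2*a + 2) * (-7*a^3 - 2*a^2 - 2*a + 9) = -56*a^5 - 30*a^4 - 34*a^3 + 64*a^2 + 14*a + 18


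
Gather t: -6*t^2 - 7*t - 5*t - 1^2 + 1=-6*t^2 - 12*t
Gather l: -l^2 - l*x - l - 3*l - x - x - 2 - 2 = -l^2 + l*(-x - 4) - 2*x - 4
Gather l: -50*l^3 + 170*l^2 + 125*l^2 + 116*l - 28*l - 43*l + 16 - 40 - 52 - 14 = -50*l^3 + 295*l^2 + 45*l - 90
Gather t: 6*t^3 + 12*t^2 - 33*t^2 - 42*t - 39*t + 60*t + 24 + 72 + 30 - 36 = 6*t^3 - 21*t^2 - 21*t + 90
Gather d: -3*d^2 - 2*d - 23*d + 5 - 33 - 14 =-3*d^2 - 25*d - 42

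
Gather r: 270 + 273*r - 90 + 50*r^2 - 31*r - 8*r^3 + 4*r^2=-8*r^3 + 54*r^2 + 242*r + 180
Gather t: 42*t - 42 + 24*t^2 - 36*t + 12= 24*t^2 + 6*t - 30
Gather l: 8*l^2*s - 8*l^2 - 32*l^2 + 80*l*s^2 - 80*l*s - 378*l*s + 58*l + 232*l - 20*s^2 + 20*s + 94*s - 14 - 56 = l^2*(8*s - 40) + l*(80*s^2 - 458*s + 290) - 20*s^2 + 114*s - 70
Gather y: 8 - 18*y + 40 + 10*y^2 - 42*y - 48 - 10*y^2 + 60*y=0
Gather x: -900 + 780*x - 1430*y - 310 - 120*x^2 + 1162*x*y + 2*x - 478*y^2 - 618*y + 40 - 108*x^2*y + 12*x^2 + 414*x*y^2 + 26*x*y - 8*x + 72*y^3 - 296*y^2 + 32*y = x^2*(-108*y - 108) + x*(414*y^2 + 1188*y + 774) + 72*y^3 - 774*y^2 - 2016*y - 1170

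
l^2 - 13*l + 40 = (l - 8)*(l - 5)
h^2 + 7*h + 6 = (h + 1)*(h + 6)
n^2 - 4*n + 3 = (n - 3)*(n - 1)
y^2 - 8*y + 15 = (y - 5)*(y - 3)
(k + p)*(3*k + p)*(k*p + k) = 3*k^3*p + 3*k^3 + 4*k^2*p^2 + 4*k^2*p + k*p^3 + k*p^2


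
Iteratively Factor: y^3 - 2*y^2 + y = (y)*(y^2 - 2*y + 1) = y*(y - 1)*(y - 1)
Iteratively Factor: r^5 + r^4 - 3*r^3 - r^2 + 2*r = (r - 1)*(r^4 + 2*r^3 - r^2 - 2*r) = r*(r - 1)*(r^3 + 2*r^2 - r - 2) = r*(r - 1)^2*(r^2 + 3*r + 2) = r*(r - 1)^2*(r + 2)*(r + 1)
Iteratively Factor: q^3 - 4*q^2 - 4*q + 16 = (q - 4)*(q^2 - 4) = (q - 4)*(q + 2)*(q - 2)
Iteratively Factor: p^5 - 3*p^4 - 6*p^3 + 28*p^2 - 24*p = (p - 2)*(p^4 - p^3 - 8*p^2 + 12*p) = (p - 2)^2*(p^3 + p^2 - 6*p) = (p - 2)^3*(p^2 + 3*p) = (p - 2)^3*(p + 3)*(p)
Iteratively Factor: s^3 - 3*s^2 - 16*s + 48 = (s + 4)*(s^2 - 7*s + 12) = (s - 4)*(s + 4)*(s - 3)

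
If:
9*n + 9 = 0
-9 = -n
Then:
No Solution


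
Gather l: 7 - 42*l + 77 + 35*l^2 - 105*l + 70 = 35*l^2 - 147*l + 154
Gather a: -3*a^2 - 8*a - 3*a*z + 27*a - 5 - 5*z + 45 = -3*a^2 + a*(19 - 3*z) - 5*z + 40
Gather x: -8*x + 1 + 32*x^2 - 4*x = 32*x^2 - 12*x + 1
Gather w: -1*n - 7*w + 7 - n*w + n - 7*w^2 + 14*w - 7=-7*w^2 + w*(7 - n)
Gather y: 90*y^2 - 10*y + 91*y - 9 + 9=90*y^2 + 81*y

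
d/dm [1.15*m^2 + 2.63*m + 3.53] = 2.3*m + 2.63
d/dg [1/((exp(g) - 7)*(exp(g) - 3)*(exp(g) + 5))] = (-(exp(g) - 7)*(exp(g) - 3) - (exp(g) - 7)*(exp(g) + 5) - (exp(g) - 3)*(exp(g) + 5))*exp(g)/((exp(g) - 7)^2*(exp(g) - 3)^2*(exp(g) + 5)^2)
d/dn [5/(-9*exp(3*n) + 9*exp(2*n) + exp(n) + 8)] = (135*exp(2*n) - 90*exp(n) - 5)*exp(n)/(-9*exp(3*n) + 9*exp(2*n) + exp(n) + 8)^2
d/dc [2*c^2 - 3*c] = 4*c - 3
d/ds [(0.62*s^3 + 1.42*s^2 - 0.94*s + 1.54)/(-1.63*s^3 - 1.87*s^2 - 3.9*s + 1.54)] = (1.1552*s^4 - 7.9004*s^3 + 3.0992*s^2 + 10.1332*s + 4.5584)/(2.6569*s^6 + 6.0962*s^5 + 16.2109*s^4 + 9.5656*s^3 + 9.4504*s^2 - 12.012*s + 2.3716)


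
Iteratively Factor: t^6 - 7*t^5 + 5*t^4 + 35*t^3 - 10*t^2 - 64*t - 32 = (t - 2)*(t^5 - 5*t^4 - 5*t^3 + 25*t^2 + 40*t + 16) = (t - 2)*(t + 1)*(t^4 - 6*t^3 + t^2 + 24*t + 16) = (t - 2)*(t + 1)^2*(t^3 - 7*t^2 + 8*t + 16) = (t - 4)*(t - 2)*(t + 1)^2*(t^2 - 3*t - 4) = (t - 4)*(t - 2)*(t + 1)^3*(t - 4)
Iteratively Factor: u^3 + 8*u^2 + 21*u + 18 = (u + 2)*(u^2 + 6*u + 9) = (u + 2)*(u + 3)*(u + 3)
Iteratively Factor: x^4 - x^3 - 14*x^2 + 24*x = (x + 4)*(x^3 - 5*x^2 + 6*x) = (x - 3)*(x + 4)*(x^2 - 2*x) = x*(x - 3)*(x + 4)*(x - 2)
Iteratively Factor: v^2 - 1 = (v + 1)*(v - 1)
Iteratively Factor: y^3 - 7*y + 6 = (y - 2)*(y^2 + 2*y - 3) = (y - 2)*(y - 1)*(y + 3)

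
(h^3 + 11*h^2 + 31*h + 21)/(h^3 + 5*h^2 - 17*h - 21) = (h + 3)/(h - 3)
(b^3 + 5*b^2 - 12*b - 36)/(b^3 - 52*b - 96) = (b - 3)/(b - 8)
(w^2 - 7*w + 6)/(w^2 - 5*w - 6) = (w - 1)/(w + 1)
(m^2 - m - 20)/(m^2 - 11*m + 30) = (m + 4)/(m - 6)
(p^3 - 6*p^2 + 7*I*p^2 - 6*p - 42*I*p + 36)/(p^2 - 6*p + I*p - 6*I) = p + 6*I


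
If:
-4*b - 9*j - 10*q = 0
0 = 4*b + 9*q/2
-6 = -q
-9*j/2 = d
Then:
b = -27/4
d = 33/2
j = -11/3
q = 6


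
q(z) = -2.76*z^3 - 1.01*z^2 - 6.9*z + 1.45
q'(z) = -8.28*z^2 - 2.02*z - 6.9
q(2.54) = -67.82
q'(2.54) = -65.45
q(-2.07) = 35.89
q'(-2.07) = -38.20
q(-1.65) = 22.48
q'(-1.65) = -26.11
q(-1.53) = 19.53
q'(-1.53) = -23.19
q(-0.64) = 6.18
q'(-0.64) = -9.00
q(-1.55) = 20.00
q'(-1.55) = -23.66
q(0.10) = 0.75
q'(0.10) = -7.18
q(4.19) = -248.22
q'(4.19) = -160.73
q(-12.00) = 4708.09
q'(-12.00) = -1174.98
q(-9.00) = 1993.78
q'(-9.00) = -659.40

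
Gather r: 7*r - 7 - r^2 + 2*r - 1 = -r^2 + 9*r - 8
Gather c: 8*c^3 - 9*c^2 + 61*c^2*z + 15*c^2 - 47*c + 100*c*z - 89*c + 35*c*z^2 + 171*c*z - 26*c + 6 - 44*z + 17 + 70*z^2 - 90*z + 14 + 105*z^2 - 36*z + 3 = 8*c^3 + c^2*(61*z + 6) + c*(35*z^2 + 271*z - 162) + 175*z^2 - 170*z + 40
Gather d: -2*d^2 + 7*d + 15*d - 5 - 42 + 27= -2*d^2 + 22*d - 20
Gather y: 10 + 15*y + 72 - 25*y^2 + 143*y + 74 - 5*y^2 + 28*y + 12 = -30*y^2 + 186*y + 168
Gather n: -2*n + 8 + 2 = 10 - 2*n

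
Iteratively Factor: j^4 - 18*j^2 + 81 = (j - 3)*(j^3 + 3*j^2 - 9*j - 27) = (j - 3)*(j + 3)*(j^2 - 9) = (j - 3)*(j + 3)^2*(j - 3)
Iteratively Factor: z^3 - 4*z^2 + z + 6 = (z - 3)*(z^2 - z - 2) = (z - 3)*(z + 1)*(z - 2)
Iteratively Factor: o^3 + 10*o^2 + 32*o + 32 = (o + 4)*(o^2 + 6*o + 8) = (o + 4)^2*(o + 2)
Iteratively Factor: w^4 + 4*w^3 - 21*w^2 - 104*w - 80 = (w + 4)*(w^3 - 21*w - 20) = (w + 1)*(w + 4)*(w^2 - w - 20) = (w + 1)*(w + 4)^2*(w - 5)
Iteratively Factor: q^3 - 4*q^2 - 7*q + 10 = (q - 5)*(q^2 + q - 2) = (q - 5)*(q - 1)*(q + 2)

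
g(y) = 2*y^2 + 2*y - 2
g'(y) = 4*y + 2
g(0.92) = 1.53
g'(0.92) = 5.68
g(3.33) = 26.84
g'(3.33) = 15.32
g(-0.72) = -2.40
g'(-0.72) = -0.88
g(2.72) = 18.24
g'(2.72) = 12.88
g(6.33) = 90.80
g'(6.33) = 27.32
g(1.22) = 3.42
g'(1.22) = 6.88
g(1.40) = 4.72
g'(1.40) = 7.60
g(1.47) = 5.26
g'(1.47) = 7.88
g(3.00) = 22.00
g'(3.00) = 14.00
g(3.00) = 22.00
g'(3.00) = 14.00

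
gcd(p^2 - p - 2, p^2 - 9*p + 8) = 1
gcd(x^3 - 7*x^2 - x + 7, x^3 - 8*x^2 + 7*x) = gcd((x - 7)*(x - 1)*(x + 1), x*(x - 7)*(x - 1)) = x^2 - 8*x + 7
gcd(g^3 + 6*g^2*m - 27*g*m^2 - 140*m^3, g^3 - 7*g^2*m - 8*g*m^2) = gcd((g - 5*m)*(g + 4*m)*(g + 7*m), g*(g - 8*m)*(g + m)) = 1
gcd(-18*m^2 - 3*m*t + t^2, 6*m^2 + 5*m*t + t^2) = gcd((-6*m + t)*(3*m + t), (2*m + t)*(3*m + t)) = 3*m + t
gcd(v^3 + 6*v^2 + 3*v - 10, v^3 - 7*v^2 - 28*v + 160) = v + 5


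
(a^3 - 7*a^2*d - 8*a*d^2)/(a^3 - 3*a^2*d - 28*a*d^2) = (-a^2 + 7*a*d + 8*d^2)/(-a^2 + 3*a*d + 28*d^2)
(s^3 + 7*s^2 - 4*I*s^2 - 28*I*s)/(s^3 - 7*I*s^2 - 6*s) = (s^2 + s*(7 - 4*I) - 28*I)/(s^2 - 7*I*s - 6)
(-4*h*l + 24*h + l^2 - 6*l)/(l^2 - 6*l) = (-4*h + l)/l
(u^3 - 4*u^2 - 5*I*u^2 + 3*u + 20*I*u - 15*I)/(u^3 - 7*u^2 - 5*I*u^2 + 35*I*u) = (u^2 - 4*u + 3)/(u*(u - 7))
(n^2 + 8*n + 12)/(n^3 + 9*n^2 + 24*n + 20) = (n + 6)/(n^2 + 7*n + 10)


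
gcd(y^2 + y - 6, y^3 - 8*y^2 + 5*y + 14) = y - 2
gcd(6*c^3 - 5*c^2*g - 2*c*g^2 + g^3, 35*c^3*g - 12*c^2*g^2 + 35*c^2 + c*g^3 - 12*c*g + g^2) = 1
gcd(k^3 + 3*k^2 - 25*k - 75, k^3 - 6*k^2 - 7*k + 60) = k^2 - 2*k - 15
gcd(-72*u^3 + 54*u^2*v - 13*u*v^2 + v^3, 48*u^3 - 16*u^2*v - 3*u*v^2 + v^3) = 12*u^2 - 7*u*v + v^2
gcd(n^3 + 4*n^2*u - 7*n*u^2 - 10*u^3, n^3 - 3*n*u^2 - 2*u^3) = -n^2 + n*u + 2*u^2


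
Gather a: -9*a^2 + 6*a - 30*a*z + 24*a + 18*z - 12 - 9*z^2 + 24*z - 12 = -9*a^2 + a*(30 - 30*z) - 9*z^2 + 42*z - 24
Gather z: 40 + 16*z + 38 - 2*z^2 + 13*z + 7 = -2*z^2 + 29*z + 85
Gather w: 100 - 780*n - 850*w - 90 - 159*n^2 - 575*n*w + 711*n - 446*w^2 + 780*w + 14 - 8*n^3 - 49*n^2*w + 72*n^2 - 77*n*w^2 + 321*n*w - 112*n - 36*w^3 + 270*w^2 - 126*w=-8*n^3 - 87*n^2 - 181*n - 36*w^3 + w^2*(-77*n - 176) + w*(-49*n^2 - 254*n - 196) + 24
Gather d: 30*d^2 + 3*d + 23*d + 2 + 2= 30*d^2 + 26*d + 4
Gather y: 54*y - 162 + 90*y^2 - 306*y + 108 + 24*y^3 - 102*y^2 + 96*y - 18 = 24*y^3 - 12*y^2 - 156*y - 72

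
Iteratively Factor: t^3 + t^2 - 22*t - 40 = (t + 2)*(t^2 - t - 20) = (t - 5)*(t + 2)*(t + 4)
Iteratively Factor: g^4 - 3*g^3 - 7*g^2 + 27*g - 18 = (g - 1)*(g^3 - 2*g^2 - 9*g + 18) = (g - 2)*(g - 1)*(g^2 - 9) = (g - 2)*(g - 1)*(g + 3)*(g - 3)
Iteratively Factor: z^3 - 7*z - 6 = (z + 2)*(z^2 - 2*z - 3) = (z + 1)*(z + 2)*(z - 3)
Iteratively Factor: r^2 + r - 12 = (r - 3)*(r + 4)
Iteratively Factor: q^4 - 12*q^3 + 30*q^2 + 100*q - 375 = (q - 5)*(q^3 - 7*q^2 - 5*q + 75) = (q - 5)^2*(q^2 - 2*q - 15) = (q - 5)^2*(q + 3)*(q - 5)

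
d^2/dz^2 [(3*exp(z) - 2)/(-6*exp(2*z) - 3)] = (-12*exp(4*z) + 32*exp(3*z) + 36*exp(2*z) - 16*exp(z) - 3)*exp(z)/(3*(8*exp(6*z) + 12*exp(4*z) + 6*exp(2*z) + 1))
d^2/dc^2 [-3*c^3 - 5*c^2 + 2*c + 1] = -18*c - 10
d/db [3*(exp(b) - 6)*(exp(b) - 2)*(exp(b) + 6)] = (9*exp(2*b) - 12*exp(b) - 108)*exp(b)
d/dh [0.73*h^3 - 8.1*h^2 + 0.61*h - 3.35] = 2.19*h^2 - 16.2*h + 0.61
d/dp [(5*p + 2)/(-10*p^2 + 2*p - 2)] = (25*p^2 + 20*p - 7)/(2*(25*p^4 - 10*p^3 + 11*p^2 - 2*p + 1))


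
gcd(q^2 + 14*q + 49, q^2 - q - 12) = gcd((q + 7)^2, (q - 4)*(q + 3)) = 1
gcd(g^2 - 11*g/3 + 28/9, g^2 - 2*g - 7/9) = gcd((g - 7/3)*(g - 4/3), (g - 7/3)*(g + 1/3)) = g - 7/3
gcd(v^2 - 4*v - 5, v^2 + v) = v + 1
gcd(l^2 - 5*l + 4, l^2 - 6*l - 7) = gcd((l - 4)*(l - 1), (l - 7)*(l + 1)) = 1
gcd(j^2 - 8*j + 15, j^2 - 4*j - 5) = j - 5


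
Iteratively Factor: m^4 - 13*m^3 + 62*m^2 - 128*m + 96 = (m - 3)*(m^3 - 10*m^2 + 32*m - 32) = (m - 3)*(m - 2)*(m^2 - 8*m + 16) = (m - 4)*(m - 3)*(m - 2)*(m - 4)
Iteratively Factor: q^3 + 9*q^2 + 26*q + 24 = (q + 3)*(q^2 + 6*q + 8) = (q + 3)*(q + 4)*(q + 2)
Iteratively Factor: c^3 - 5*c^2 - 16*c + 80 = (c - 4)*(c^2 - c - 20) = (c - 4)*(c + 4)*(c - 5)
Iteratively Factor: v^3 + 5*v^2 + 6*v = (v)*(v^2 + 5*v + 6) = v*(v + 2)*(v + 3)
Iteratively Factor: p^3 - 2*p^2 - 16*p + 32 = (p - 2)*(p^2 - 16) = (p - 4)*(p - 2)*(p + 4)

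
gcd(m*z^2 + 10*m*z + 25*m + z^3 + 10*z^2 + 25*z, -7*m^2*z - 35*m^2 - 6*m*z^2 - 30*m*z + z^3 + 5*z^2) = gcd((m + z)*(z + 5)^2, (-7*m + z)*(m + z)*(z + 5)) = m*z + 5*m + z^2 + 5*z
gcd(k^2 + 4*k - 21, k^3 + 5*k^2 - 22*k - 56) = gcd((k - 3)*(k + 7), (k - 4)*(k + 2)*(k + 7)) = k + 7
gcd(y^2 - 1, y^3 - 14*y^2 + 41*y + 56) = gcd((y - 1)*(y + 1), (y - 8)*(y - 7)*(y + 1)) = y + 1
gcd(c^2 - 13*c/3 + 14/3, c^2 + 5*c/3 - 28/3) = c - 7/3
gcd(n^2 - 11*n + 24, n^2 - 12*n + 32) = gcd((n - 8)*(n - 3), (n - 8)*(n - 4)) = n - 8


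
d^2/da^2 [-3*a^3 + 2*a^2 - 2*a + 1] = 4 - 18*a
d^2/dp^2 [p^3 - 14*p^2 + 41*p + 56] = 6*p - 28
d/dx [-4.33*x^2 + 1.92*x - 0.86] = 1.92 - 8.66*x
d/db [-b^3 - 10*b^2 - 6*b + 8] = -3*b^2 - 20*b - 6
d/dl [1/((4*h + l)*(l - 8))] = ((8 - l)*(4*h + l) - (l - 8)^2)/((4*h + l)^2*(l - 8)^3)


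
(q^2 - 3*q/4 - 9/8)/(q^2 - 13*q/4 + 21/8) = (4*q + 3)/(4*q - 7)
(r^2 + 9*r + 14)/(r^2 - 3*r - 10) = (r + 7)/(r - 5)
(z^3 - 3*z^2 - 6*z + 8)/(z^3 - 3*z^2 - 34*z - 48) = (z^2 - 5*z + 4)/(z^2 - 5*z - 24)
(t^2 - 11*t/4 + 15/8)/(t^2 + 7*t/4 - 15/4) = (t - 3/2)/(t + 3)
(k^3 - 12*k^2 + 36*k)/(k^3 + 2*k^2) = (k^2 - 12*k + 36)/(k*(k + 2))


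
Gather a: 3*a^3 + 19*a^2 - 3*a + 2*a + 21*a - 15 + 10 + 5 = 3*a^3 + 19*a^2 + 20*a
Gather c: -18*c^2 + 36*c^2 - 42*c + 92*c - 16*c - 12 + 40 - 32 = 18*c^2 + 34*c - 4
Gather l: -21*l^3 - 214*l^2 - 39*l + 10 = -21*l^3 - 214*l^2 - 39*l + 10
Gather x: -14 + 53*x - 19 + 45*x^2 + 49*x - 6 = 45*x^2 + 102*x - 39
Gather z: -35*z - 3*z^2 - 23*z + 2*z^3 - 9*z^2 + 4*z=2*z^3 - 12*z^2 - 54*z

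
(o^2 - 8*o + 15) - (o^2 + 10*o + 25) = -18*o - 10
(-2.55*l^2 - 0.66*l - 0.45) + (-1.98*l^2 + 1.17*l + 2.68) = -4.53*l^2 + 0.51*l + 2.23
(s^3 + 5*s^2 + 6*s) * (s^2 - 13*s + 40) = s^5 - 8*s^4 - 19*s^3 + 122*s^2 + 240*s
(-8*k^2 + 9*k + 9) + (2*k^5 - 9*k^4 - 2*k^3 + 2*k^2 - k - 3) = 2*k^5 - 9*k^4 - 2*k^3 - 6*k^2 + 8*k + 6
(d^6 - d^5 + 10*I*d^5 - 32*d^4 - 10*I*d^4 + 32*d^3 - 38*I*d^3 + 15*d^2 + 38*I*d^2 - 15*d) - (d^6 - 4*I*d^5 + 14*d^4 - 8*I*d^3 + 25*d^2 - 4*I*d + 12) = -d^5 + 14*I*d^5 - 46*d^4 - 10*I*d^4 + 32*d^3 - 30*I*d^3 - 10*d^2 + 38*I*d^2 - 15*d + 4*I*d - 12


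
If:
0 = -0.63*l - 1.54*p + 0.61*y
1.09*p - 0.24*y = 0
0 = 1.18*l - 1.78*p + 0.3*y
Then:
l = 0.00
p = 0.00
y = 0.00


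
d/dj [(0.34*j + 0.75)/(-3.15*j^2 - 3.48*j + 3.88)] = (1.071*j^2 + 4.725*j + 3.9292)/(9.9225*j^4 + 21.924*j^3 - 12.3336*j^2 - 27.0048*j + 15.0544)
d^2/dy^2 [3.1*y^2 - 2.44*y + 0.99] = 6.20000000000000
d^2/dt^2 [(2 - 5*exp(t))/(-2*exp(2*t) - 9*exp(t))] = 2*(10*exp(3*t) - 61*exp(2*t) - 54*exp(t) - 81)*exp(-t)/(8*exp(3*t) + 108*exp(2*t) + 486*exp(t) + 729)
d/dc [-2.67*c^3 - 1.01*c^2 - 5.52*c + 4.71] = -8.01*c^2 - 2.02*c - 5.52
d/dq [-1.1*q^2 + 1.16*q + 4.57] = 1.16 - 2.2*q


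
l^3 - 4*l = l*(l - 2)*(l + 2)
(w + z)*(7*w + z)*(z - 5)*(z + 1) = 7*w^2*z^2 - 28*w^2*z - 35*w^2 + 8*w*z^3 - 32*w*z^2 - 40*w*z + z^4 - 4*z^3 - 5*z^2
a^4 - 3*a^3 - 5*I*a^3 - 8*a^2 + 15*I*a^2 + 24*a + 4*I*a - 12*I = (a - 3)*(a - 2*I)^2*(a - I)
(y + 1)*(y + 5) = y^2 + 6*y + 5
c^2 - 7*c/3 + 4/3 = (c - 4/3)*(c - 1)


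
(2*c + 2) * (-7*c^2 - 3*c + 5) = -14*c^3 - 20*c^2 + 4*c + 10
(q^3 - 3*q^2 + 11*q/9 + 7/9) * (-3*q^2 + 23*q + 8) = -3*q^5 + 32*q^4 - 194*q^3/3 + 16*q^2/9 + 83*q/3 + 56/9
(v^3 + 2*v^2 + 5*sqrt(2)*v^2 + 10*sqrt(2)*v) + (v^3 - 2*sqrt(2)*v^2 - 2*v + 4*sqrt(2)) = 2*v^3 + 2*v^2 + 3*sqrt(2)*v^2 - 2*v + 10*sqrt(2)*v + 4*sqrt(2)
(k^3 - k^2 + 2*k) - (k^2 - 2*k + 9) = k^3 - 2*k^2 + 4*k - 9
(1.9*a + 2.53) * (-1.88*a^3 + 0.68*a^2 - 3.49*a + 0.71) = -3.572*a^4 - 3.4644*a^3 - 4.9106*a^2 - 7.4807*a + 1.7963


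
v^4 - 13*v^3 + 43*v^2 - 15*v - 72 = (v - 8)*(v - 3)^2*(v + 1)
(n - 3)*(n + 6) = n^2 + 3*n - 18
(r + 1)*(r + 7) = r^2 + 8*r + 7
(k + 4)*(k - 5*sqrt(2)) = k^2 - 5*sqrt(2)*k + 4*k - 20*sqrt(2)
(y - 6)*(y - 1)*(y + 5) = y^3 - 2*y^2 - 29*y + 30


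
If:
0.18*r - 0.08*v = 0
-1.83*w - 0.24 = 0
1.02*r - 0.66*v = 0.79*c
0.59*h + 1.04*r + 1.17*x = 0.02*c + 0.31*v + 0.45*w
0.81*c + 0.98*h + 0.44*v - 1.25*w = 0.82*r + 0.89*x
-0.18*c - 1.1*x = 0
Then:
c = -0.03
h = -0.14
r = 0.06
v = 0.13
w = -0.13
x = 0.01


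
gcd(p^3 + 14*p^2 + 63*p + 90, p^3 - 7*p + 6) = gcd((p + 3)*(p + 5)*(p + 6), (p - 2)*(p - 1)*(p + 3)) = p + 3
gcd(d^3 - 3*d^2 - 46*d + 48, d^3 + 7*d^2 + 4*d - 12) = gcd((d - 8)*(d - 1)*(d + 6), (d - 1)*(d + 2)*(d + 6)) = d^2 + 5*d - 6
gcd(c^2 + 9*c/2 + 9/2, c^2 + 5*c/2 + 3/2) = c + 3/2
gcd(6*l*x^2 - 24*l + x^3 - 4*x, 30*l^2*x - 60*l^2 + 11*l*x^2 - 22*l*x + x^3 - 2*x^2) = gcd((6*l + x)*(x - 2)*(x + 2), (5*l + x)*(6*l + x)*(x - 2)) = 6*l*x - 12*l + x^2 - 2*x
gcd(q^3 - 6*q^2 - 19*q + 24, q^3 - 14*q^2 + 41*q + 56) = q - 8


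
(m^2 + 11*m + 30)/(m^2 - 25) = (m + 6)/(m - 5)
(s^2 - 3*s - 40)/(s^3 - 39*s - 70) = (s - 8)/(s^2 - 5*s - 14)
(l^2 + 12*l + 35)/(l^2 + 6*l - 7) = (l + 5)/(l - 1)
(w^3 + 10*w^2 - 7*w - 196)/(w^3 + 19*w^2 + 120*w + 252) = (w^2 + 3*w - 28)/(w^2 + 12*w + 36)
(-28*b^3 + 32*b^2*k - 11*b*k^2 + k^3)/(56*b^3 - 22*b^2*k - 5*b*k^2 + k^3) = (-2*b + k)/(4*b + k)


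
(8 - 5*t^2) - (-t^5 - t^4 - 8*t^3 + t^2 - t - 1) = t^5 + t^4 + 8*t^3 - 6*t^2 + t + 9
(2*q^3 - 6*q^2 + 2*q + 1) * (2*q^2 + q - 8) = 4*q^5 - 10*q^4 - 18*q^3 + 52*q^2 - 15*q - 8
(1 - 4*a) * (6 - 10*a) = 40*a^2 - 34*a + 6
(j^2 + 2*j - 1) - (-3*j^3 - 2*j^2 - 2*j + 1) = 3*j^3 + 3*j^2 + 4*j - 2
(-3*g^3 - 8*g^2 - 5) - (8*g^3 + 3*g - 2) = -11*g^3 - 8*g^2 - 3*g - 3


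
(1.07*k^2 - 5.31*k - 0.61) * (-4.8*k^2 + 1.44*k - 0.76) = -5.136*k^4 + 27.0288*k^3 - 5.5316*k^2 + 3.1572*k + 0.4636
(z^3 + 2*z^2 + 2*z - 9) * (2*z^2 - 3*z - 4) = 2*z^5 + z^4 - 6*z^3 - 32*z^2 + 19*z + 36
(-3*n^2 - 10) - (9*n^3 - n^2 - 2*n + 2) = -9*n^3 - 2*n^2 + 2*n - 12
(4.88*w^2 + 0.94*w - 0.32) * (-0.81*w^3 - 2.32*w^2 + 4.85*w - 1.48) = -3.9528*w^5 - 12.083*w^4 + 21.7464*w^3 - 1.921*w^2 - 2.9432*w + 0.4736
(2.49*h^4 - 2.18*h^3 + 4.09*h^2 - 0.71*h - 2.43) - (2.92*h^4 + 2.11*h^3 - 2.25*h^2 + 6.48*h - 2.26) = -0.43*h^4 - 4.29*h^3 + 6.34*h^2 - 7.19*h - 0.17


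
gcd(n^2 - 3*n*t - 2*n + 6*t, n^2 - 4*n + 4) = n - 2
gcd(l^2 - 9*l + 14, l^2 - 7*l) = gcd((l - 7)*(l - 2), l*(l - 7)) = l - 7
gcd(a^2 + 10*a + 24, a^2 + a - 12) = a + 4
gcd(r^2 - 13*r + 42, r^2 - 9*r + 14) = r - 7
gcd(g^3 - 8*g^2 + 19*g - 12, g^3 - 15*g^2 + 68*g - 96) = g^2 - 7*g + 12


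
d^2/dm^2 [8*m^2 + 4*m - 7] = 16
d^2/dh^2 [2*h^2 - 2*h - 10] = 4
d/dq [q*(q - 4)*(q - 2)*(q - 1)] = 4*q^3 - 21*q^2 + 28*q - 8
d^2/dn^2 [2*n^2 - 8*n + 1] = 4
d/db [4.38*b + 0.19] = 4.38000000000000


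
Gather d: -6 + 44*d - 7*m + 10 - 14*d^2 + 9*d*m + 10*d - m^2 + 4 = -14*d^2 + d*(9*m + 54) - m^2 - 7*m + 8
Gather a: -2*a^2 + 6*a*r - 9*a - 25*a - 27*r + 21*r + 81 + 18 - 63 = -2*a^2 + a*(6*r - 34) - 6*r + 36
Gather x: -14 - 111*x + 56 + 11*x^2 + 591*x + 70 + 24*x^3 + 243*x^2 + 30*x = 24*x^3 + 254*x^2 + 510*x + 112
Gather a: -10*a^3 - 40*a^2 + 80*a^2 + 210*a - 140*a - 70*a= -10*a^3 + 40*a^2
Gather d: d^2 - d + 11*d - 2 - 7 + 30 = d^2 + 10*d + 21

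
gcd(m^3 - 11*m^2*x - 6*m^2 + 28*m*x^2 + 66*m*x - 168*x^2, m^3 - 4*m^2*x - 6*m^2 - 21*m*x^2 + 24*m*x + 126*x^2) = -m^2 + 7*m*x + 6*m - 42*x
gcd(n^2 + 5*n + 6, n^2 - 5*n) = 1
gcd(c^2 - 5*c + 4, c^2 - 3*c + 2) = c - 1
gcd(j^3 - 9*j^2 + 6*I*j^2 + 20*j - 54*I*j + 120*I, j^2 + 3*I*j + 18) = j + 6*I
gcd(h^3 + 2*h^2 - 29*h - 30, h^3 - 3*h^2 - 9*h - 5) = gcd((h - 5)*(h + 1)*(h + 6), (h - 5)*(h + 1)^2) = h^2 - 4*h - 5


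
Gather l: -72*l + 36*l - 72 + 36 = -36*l - 36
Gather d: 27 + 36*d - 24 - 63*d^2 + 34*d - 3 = -63*d^2 + 70*d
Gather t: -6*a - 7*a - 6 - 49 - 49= -13*a - 104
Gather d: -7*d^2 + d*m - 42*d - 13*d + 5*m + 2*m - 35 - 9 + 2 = -7*d^2 + d*(m - 55) + 7*m - 42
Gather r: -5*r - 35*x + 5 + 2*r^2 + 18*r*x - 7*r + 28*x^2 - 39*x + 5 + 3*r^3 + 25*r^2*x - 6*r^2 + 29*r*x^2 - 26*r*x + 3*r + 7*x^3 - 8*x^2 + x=3*r^3 + r^2*(25*x - 4) + r*(29*x^2 - 8*x - 9) + 7*x^3 + 20*x^2 - 73*x + 10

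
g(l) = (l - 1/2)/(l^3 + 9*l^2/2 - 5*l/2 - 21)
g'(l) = (l - 1/2)*(-3*l^2 - 9*l + 5/2)/(l^3 + 9*l^2/2 - 5*l/2 - 21)^2 + 1/(l^3 + 9*l^2/2 - 5*l/2 - 21)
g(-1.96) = 0.39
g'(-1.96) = -0.68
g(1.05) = -0.03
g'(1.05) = -0.08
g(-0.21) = 0.03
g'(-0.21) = -0.06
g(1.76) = -0.21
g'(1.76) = -0.96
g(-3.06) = -26.65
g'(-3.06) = -381.38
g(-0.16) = 0.03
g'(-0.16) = -0.05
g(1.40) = -0.07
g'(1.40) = -0.16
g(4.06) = 0.03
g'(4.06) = -0.02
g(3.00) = 0.06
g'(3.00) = -0.06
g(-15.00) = 0.01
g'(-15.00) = 0.00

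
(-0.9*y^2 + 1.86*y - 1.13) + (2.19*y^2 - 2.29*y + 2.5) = 1.29*y^2 - 0.43*y + 1.37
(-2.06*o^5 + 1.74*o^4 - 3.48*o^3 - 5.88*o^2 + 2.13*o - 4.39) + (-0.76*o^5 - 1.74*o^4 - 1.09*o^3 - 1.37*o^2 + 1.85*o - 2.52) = -2.82*o^5 - 4.57*o^3 - 7.25*o^2 + 3.98*o - 6.91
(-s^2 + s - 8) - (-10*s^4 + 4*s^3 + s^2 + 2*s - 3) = 10*s^4 - 4*s^3 - 2*s^2 - s - 5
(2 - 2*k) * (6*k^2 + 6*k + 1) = -12*k^3 + 10*k + 2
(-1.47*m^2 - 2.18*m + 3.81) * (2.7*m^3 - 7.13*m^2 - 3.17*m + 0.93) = -3.969*m^5 + 4.5951*m^4 + 30.4903*m^3 - 21.6218*m^2 - 14.1051*m + 3.5433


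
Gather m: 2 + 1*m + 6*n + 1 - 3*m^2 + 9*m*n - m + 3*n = -3*m^2 + 9*m*n + 9*n + 3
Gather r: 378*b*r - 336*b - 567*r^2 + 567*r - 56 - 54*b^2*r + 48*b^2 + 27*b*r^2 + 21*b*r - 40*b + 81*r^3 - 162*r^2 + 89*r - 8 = 48*b^2 - 376*b + 81*r^3 + r^2*(27*b - 729) + r*(-54*b^2 + 399*b + 656) - 64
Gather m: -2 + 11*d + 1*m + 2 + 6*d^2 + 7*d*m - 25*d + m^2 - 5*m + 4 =6*d^2 - 14*d + m^2 + m*(7*d - 4) + 4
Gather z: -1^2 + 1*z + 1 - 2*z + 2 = 2 - z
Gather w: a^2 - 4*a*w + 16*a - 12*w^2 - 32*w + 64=a^2 + 16*a - 12*w^2 + w*(-4*a - 32) + 64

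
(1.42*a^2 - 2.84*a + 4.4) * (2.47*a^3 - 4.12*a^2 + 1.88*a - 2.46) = 3.5074*a^5 - 12.8652*a^4 + 25.2384*a^3 - 26.9604*a^2 + 15.2584*a - 10.824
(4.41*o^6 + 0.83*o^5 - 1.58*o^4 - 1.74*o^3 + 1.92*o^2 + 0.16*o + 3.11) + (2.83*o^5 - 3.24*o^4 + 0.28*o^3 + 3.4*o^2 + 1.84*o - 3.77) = 4.41*o^6 + 3.66*o^5 - 4.82*o^4 - 1.46*o^3 + 5.32*o^2 + 2.0*o - 0.66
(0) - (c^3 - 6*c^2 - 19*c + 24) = -c^3 + 6*c^2 + 19*c - 24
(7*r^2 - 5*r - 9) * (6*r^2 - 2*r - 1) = 42*r^4 - 44*r^3 - 51*r^2 + 23*r + 9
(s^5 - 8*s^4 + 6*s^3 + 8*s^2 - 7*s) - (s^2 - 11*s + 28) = s^5 - 8*s^4 + 6*s^3 + 7*s^2 + 4*s - 28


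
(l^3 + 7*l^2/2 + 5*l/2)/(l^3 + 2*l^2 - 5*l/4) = 2*(l + 1)/(2*l - 1)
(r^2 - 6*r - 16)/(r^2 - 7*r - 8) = (r + 2)/(r + 1)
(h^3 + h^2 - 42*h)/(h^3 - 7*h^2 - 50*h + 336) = h/(h - 8)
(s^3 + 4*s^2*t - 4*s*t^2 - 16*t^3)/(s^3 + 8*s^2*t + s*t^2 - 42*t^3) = (s^2 + 6*s*t + 8*t^2)/(s^2 + 10*s*t + 21*t^2)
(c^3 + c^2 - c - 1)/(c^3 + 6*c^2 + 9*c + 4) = (c - 1)/(c + 4)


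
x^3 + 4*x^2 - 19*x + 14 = (x - 2)*(x - 1)*(x + 7)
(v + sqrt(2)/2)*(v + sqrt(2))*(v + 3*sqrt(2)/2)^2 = v^4 + 9*sqrt(2)*v^3/2 + 29*v^2/2 + 39*sqrt(2)*v/4 + 9/2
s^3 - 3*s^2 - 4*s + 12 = (s - 3)*(s - 2)*(s + 2)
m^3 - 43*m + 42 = (m - 6)*(m - 1)*(m + 7)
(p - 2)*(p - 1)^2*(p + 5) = p^4 + p^3 - 15*p^2 + 23*p - 10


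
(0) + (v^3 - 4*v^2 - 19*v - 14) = v^3 - 4*v^2 - 19*v - 14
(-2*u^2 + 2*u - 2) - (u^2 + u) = -3*u^2 + u - 2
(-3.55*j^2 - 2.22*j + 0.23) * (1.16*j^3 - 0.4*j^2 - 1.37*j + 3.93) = -4.118*j^5 - 1.1552*j^4 + 6.0183*j^3 - 11.0021*j^2 - 9.0397*j + 0.9039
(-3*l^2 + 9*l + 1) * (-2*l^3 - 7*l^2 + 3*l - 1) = 6*l^5 + 3*l^4 - 74*l^3 + 23*l^2 - 6*l - 1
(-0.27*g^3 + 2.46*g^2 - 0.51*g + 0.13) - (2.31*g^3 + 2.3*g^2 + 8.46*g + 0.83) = -2.58*g^3 + 0.16*g^2 - 8.97*g - 0.7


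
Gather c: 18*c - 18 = 18*c - 18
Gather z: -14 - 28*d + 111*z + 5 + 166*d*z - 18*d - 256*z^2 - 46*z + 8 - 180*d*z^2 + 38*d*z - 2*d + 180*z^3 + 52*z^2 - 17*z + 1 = -48*d + 180*z^3 + z^2*(-180*d - 204) + z*(204*d + 48)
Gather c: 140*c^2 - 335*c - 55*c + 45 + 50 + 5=140*c^2 - 390*c + 100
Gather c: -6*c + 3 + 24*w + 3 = -6*c + 24*w + 6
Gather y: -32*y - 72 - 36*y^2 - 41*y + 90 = -36*y^2 - 73*y + 18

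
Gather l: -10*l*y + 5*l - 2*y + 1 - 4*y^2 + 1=l*(5 - 10*y) - 4*y^2 - 2*y + 2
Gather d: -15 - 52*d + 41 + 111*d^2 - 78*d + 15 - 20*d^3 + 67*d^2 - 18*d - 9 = -20*d^3 + 178*d^2 - 148*d + 32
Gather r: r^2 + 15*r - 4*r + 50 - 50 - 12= r^2 + 11*r - 12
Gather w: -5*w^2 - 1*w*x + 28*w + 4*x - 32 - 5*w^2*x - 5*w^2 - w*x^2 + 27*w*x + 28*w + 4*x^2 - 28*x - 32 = w^2*(-5*x - 10) + w*(-x^2 + 26*x + 56) + 4*x^2 - 24*x - 64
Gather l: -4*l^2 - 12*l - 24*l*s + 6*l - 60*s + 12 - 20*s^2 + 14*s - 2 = -4*l^2 + l*(-24*s - 6) - 20*s^2 - 46*s + 10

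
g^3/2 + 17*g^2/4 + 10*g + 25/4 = (g/2 + 1/2)*(g + 5/2)*(g + 5)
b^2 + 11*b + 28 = (b + 4)*(b + 7)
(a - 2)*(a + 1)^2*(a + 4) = a^4 + 4*a^3 - 3*a^2 - 14*a - 8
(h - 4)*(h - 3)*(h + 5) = h^3 - 2*h^2 - 23*h + 60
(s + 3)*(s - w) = s^2 - s*w + 3*s - 3*w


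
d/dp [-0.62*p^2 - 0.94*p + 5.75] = -1.24*p - 0.94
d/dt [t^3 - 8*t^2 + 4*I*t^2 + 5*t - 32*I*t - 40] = 3*t^2 + 8*t*(-2 + I) + 5 - 32*I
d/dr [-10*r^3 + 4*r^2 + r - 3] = -30*r^2 + 8*r + 1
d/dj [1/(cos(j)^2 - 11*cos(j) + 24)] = (2*cos(j) - 11)*sin(j)/(cos(j)^2 - 11*cos(j) + 24)^2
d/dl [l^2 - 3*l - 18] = 2*l - 3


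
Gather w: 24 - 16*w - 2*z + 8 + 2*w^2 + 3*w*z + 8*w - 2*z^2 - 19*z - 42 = 2*w^2 + w*(3*z - 8) - 2*z^2 - 21*z - 10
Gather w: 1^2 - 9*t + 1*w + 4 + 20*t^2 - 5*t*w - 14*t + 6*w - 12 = 20*t^2 - 23*t + w*(7 - 5*t) - 7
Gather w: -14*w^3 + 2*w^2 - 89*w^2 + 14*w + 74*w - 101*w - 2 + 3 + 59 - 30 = -14*w^3 - 87*w^2 - 13*w + 30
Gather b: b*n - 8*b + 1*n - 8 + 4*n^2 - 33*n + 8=b*(n - 8) + 4*n^2 - 32*n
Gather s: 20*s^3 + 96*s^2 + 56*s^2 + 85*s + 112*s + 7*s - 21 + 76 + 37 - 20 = 20*s^3 + 152*s^2 + 204*s + 72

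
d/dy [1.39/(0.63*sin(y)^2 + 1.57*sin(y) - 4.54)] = -(1.7514*sin(y) + 2.1823)*cos(y)/(0.63*sin(y)^2 + 1.57*sin(y) - 4.54)^2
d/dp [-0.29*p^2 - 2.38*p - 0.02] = -0.58*p - 2.38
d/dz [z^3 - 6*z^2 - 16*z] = 3*z^2 - 12*z - 16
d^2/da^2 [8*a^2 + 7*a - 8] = 16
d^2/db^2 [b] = 0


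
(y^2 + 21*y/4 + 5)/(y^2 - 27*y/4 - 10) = (y + 4)/(y - 8)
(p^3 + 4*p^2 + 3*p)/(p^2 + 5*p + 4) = p*(p + 3)/(p + 4)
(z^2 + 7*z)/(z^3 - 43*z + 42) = z/(z^2 - 7*z + 6)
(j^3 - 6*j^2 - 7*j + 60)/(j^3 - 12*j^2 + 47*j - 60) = (j + 3)/(j - 3)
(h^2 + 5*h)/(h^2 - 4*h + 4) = h*(h + 5)/(h^2 - 4*h + 4)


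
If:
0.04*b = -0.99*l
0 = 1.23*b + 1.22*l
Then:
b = 0.00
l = 0.00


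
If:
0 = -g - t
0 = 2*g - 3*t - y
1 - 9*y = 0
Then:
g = 1/45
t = -1/45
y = 1/9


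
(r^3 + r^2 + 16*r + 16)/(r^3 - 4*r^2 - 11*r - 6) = (r^2 + 16)/(r^2 - 5*r - 6)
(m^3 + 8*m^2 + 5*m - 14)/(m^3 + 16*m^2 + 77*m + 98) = (m - 1)/(m + 7)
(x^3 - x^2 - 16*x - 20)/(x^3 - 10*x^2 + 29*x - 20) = (x^2 + 4*x + 4)/(x^2 - 5*x + 4)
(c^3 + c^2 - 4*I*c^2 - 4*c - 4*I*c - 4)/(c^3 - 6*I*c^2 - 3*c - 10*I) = (c^2 + c*(1 - 2*I) - 2*I)/(c^2 - 4*I*c + 5)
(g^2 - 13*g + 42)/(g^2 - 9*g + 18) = (g - 7)/(g - 3)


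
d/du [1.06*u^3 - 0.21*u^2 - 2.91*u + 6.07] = 3.18*u^2 - 0.42*u - 2.91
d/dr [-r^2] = -2*r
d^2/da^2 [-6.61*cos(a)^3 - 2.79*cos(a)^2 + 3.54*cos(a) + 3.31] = 1.4175*cos(a) + 5.58*cos(2*a) + 14.8725*cos(3*a)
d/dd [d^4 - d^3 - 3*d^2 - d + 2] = 4*d^3 - 3*d^2 - 6*d - 1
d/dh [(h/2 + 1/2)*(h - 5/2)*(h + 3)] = 3*h^2/2 + 3*h/2 - 7/2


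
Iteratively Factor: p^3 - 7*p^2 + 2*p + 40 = (p - 4)*(p^2 - 3*p - 10) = (p - 5)*(p - 4)*(p + 2)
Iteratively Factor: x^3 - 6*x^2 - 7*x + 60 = (x - 4)*(x^2 - 2*x - 15) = (x - 5)*(x - 4)*(x + 3)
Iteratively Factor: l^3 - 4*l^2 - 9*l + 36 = (l + 3)*(l^2 - 7*l + 12) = (l - 3)*(l + 3)*(l - 4)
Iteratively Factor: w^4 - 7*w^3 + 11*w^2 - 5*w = (w - 1)*(w^3 - 6*w^2 + 5*w) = w*(w - 1)*(w^2 - 6*w + 5) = w*(w - 1)^2*(w - 5)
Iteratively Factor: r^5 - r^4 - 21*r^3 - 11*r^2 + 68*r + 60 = (r + 3)*(r^4 - 4*r^3 - 9*r^2 + 16*r + 20) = (r + 2)*(r + 3)*(r^3 - 6*r^2 + 3*r + 10) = (r - 2)*(r + 2)*(r + 3)*(r^2 - 4*r - 5) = (r - 2)*(r + 1)*(r + 2)*(r + 3)*(r - 5)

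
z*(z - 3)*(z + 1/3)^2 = z^4 - 7*z^3/3 - 17*z^2/9 - z/3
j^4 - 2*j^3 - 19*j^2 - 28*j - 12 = (j - 6)*(j + 1)^2*(j + 2)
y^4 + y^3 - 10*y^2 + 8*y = y*(y - 2)*(y - 1)*(y + 4)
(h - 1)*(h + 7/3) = h^2 + 4*h/3 - 7/3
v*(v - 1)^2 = v^3 - 2*v^2 + v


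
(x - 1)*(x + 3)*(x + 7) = x^3 + 9*x^2 + 11*x - 21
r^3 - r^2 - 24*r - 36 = (r - 6)*(r + 2)*(r + 3)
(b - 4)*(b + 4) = b^2 - 16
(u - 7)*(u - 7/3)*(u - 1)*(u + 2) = u^4 - 25*u^3/3 + 5*u^2 + 35*u - 98/3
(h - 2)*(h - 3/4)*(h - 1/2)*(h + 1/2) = h^4 - 11*h^3/4 + 5*h^2/4 + 11*h/16 - 3/8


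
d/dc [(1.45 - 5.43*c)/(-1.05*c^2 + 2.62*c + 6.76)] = (-5.7015*c^2 + 3.045*c - 40.5058)/(1.1025*c^4 - 5.502*c^3 - 7.3316*c^2 + 35.4224*c + 45.6976)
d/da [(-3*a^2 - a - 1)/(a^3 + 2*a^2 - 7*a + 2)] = (3*a^4 + 2*a^3 + 26*a^2 - 8*a - 9)/(a^6 + 4*a^5 - 10*a^4 - 24*a^3 + 57*a^2 - 28*a + 4)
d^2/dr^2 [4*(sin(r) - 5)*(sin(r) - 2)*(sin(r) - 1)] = -71*sin(r) + 9*sin(3*r) - 64*cos(2*r)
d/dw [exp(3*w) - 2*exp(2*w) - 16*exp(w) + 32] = (3*exp(2*w) - 4*exp(w) - 16)*exp(w)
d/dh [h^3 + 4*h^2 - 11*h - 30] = 3*h^2 + 8*h - 11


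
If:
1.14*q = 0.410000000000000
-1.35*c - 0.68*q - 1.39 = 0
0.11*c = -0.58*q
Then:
No Solution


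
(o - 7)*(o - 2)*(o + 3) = o^3 - 6*o^2 - 13*o + 42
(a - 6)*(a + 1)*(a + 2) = a^3 - 3*a^2 - 16*a - 12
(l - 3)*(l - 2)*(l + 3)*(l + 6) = l^4 + 4*l^3 - 21*l^2 - 36*l + 108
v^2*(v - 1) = v^3 - v^2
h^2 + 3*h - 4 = (h - 1)*(h + 4)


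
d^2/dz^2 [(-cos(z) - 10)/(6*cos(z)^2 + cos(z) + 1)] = 3*(27*(1 - cos(2*z))^2*cos(z) + 239*(1 - cos(2*z))^2/2 - 99*cos(z) + 159*cos(2*z)/2 + 30*cos(3*z) - 6*cos(5*z) - 729/2)/(cos(z) + 3*cos(2*z) + 4)^3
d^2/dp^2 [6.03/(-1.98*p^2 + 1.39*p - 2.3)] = (47.280024*p^2 - 33.191532*p - 6.03*(3.96*p - 1.39)*(7.92*p - 2.78) + 54.92124)/(1.98*p^2 - 1.39*p + 2.3)^3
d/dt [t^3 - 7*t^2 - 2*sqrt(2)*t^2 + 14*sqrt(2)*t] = 3*t^2 - 14*t - 4*sqrt(2)*t + 14*sqrt(2)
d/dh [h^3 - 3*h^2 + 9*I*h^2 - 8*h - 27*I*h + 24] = 3*h^2 + h*(-6 + 18*I) - 8 - 27*I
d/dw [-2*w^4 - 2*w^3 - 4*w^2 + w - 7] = -8*w^3 - 6*w^2 - 8*w + 1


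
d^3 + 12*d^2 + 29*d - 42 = (d - 1)*(d + 6)*(d + 7)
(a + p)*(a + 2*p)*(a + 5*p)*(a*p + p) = a^4*p + 8*a^3*p^2 + a^3*p + 17*a^2*p^3 + 8*a^2*p^2 + 10*a*p^4 + 17*a*p^3 + 10*p^4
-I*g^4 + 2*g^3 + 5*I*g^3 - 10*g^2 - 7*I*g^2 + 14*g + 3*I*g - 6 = (g - 3)*(g - 1)*(g + 2*I)*(-I*g + I)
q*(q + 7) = q^2 + 7*q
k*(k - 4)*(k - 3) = k^3 - 7*k^2 + 12*k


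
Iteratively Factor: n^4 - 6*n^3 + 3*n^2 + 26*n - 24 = (n + 2)*(n^3 - 8*n^2 + 19*n - 12) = (n - 1)*(n + 2)*(n^2 - 7*n + 12) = (n - 3)*(n - 1)*(n + 2)*(n - 4)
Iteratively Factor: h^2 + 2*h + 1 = (h + 1)*(h + 1)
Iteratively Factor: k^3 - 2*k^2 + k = (k - 1)*(k^2 - k) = (k - 1)^2*(k)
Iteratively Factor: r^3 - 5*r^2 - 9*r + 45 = (r - 5)*(r^2 - 9) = (r - 5)*(r - 3)*(r + 3)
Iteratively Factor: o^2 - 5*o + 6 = (o - 3)*(o - 2)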